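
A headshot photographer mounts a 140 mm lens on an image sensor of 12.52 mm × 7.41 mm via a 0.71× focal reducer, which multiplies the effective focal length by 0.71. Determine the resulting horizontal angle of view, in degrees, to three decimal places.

7.207°

Effective focal length f = 140 × 0.71 = 99.4 mm.
α = 2·arctan(12.52 / (2 × 99.4)) = 2·arctan(0.06298) ≈ 7.2072°.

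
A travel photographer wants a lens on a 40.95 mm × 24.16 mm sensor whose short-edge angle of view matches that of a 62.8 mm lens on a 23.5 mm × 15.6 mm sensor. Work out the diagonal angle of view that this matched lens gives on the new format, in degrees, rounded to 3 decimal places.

27.471°

Equal short-edge AOV ⇒ f₂ = f₁ · 24.16/15.6 = 62.8 × 1.54872 ≈ 97.2595 mm.
Sensor diagonal = √(40.95² + 24.16²) = √2260.6081 ≈ 47.5459 mm.
Diagonal AOV on the new format = 2·arctan(47.5459 / (2 × 97.2595)) = 2·arctan(0.24443) ≈ 27.4707°.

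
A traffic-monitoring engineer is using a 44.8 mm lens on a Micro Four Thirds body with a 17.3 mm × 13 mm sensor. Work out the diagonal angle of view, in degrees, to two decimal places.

27.16°

Sensor diagonal = √(17.3² + 13²) = √468.2900 ≈ 21.6400 mm.
Angle of view α = 2·arctan(d/2f) with d = 21.6400 mm and f = 44.8 mm.
d/2f = 0.24152; arctan(0.24152) ≈ 13.5779°, so α ≈ 27.1559°.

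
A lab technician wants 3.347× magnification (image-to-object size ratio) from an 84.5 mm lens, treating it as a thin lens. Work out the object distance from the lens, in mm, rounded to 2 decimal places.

With m = dᵢ/dₒ and 1/f = 1/dₒ + 1/dᵢ, substituting dᵢ = m·dₒ gives 1/f = (1 + 1/m)/dₒ, hence dₒ = f·(1 + 1/m).
dₒ = 84.5 × (1 + 1/3.347) = 84.5 × 1.29878 ≈ 109.746 mm.

109.75 mm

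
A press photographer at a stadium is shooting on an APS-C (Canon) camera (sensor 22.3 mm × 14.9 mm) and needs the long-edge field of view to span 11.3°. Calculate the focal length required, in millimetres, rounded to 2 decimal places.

112.70 mm

From α = 2·arctan(w/2f) we get f = w / (2·tan(α/2)).
With w = 22.3 mm and α/2 = 5.65°, tan(α/2) ≈ 0.09893, so f ≈ 22.3 / 0.19786 ≈ 112.7037 mm.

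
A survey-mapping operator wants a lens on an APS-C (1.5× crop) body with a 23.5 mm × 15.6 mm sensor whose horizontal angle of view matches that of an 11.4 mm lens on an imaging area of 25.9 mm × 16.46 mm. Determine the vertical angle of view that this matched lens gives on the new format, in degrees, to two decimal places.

Equal horizontal AOV ⇒ f₂ = f₁ · 23.5/25.9 = 11.4 × 0.90734 ≈ 10.3436 mm.
Vertical AOV on the new format = 2·arctan(15.6 / (2 × 10.3436)) = 2·arctan(0.75409) ≈ 74.0390°.

74.04°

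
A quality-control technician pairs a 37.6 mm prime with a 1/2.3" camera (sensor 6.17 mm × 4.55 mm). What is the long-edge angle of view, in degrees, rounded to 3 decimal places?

9.381°

Angle of view α = 2·arctan(w/2f) with w = 6.17 mm and f = 37.6 mm.
w/2f = 0.08205; arctan(0.08205) ≈ 4.6905°, so α ≈ 9.3810°.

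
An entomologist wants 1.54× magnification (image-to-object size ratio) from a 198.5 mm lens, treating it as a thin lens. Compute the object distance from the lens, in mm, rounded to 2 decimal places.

327.40 mm

With m = dᵢ/dₒ and 1/f = 1/dₒ + 1/dᵢ, substituting dᵢ = m·dₒ gives 1/f = (1 + 1/m)/dₒ, hence dₒ = f·(1 + 1/m).
dₒ = 198.5 × (1 + 1/1.54) = 198.5 × 1.64935 ≈ 327.396 mm.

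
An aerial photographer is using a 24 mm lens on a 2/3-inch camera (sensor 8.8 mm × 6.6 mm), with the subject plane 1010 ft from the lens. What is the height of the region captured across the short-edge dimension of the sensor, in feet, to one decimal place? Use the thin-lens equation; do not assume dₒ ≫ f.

dₒ: 1010 ft × 304.8 mm/ft = 307847.99 mm.
Similar triangles through the lens centre give W/dₒ = h/dᵢ; with 1/f = 1/dₒ + 1/dᵢ this gives W = h·(dₒ − f)/f.
W = 6.6 mm × (307848 − 24) / 24 = 6.6 × 12825.9996 ≈ 84651.597 mm = 84651.597/304.8 ft = 277.728 ft.

277.7 ft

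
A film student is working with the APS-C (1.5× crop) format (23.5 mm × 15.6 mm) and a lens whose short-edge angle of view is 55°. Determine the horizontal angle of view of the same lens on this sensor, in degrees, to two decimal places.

From the short-edge AOV: f = 15.6 / (2·tan(27.5°)) = 15.6 / 1.04113 ≈ 14.9837 mm.
Horizontal AOV = 2·arctan(23.5 / (2 × 14.9837)) = 2·arctan(0.78419) ≈ 76.2062°.

76.21°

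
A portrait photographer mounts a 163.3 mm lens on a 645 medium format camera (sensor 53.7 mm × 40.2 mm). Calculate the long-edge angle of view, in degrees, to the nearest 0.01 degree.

18.67°

Angle of view α = 2·arctan(w/2f) with w = 53.7 mm and f = 163.3 mm.
w/2f = 0.16442; arctan(0.16442) ≈ 9.3371°, so α ≈ 18.6742°.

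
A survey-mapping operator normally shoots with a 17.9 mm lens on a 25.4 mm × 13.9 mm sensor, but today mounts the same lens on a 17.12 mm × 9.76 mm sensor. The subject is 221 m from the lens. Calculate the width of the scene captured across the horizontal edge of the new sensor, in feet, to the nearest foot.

The focal length stays 17.9 mm; the relevant sensor dimension is now w = 17.12 mm. Object distance dₒ = 221 m = 221000 mm.
Thin-lens field width W = w·(dₒ − f)/f = 17.12 × (221000 − 17.9)/17.9 ≈ 211352.712 mm = 211352.712/304.8 ft = 693.414 ft.

693 ft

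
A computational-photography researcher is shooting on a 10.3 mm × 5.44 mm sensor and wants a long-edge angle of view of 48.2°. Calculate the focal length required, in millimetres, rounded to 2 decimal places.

11.51 mm

From α = 2·arctan(w/2f) we get f = w / (2·tan(α/2)).
With w = 10.3 mm and α/2 = 24.1°, tan(α/2) ≈ 0.44732, so f ≈ 10.3 / 0.89464 ≈ 11.5130 mm.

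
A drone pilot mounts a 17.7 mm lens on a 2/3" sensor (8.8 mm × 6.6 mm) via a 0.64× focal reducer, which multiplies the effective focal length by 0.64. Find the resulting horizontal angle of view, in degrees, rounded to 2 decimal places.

Effective focal length f = 17.7 × 0.64 = 11.328 mm.
α = 2·arctan(8.8 / (2 × 11.328)) = 2·arctan(0.38842) ≈ 42.4541°.

42.45°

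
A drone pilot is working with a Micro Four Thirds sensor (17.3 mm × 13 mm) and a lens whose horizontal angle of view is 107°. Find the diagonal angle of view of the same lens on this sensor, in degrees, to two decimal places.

118.79°

From the horizontal AOV: f = 17.3 / (2·tan(53.5°)) = 17.3 / 2.70284 ≈ 6.4007 mm.
Sensor diagonal = √(17.3² + 13²) = √468.2900 ≈ 21.6400 mm.
Diagonal AOV = 2·arctan(21.6400 / (2 × 6.4007)) = 2·arctan(1.69045) ≈ 118.7864°.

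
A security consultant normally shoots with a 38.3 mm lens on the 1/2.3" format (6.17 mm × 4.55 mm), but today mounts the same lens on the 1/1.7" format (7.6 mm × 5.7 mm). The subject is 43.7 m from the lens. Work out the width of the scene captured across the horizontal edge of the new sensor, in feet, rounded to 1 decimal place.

28.4 ft

The focal length stays 38.3 mm; the relevant sensor dimension is now w = 7.6 mm. Object distance dₒ = 43.7 m = 43700 mm.
Thin-lens field width W = w·(dₒ − f)/f = 7.6 × (43700 − 38.3)/38.3 ≈ 8663.940 mm = 8663.940/304.8 ft = 28.425 ft.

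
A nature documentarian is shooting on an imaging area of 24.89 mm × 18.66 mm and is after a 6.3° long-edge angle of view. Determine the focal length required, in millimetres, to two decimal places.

From α = 2·arctan(w/2f) we get f = w / (2·tan(α/2)).
With w = 24.89 mm and α/2 = 3.15°, tan(α/2) ≈ 0.05503, so f ≈ 24.89 / 0.11007 ≈ 226.1357 mm.

226.14 mm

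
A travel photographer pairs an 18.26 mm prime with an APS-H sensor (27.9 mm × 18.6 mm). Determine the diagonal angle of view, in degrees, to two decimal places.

85.11°

Sensor diagonal = √(27.9² + 18.6²) = √1124.3700 ≈ 33.5316 mm.
Angle of view α = 2·arctan(d/2f) with d = 33.5316 mm and f = 18.26 mm.
d/2f = 0.91817; arctan(0.91817) ≈ 42.5573°, so α ≈ 85.1145°.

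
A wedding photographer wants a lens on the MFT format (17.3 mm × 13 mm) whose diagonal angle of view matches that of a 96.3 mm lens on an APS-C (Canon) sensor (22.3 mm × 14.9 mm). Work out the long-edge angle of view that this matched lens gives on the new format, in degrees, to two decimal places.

Sensor diagonal = √(22.3² + 14.9²) = √719.3000 ≈ 26.8198 mm.
Sensor diagonal = √(17.3² + 13²) = √468.2900 ≈ 21.6400 mm.
Equal diagonal AOV ⇒ f₂ = f₁ · 21.6400/26.8198 = 96.3 × 0.80687 ≈ 77.7014 mm.
Long-edge AOV on the new format = 2·arctan(17.3 / (2 × 77.7014)) = 2·arctan(0.11132) ≈ 12.7044°.

12.70°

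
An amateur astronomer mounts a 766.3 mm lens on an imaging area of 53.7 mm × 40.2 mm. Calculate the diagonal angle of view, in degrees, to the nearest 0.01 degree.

5.01°

Sensor diagonal = √(53.7² + 40.2²) = √4499.7300 ≈ 67.0800 mm.
Angle of view α = 2·arctan(d/2f) with d = 67.0800 mm and f = 766.3 mm.
d/2f = 0.04377; arctan(0.04377) ≈ 2.5062°, so α ≈ 5.0123°.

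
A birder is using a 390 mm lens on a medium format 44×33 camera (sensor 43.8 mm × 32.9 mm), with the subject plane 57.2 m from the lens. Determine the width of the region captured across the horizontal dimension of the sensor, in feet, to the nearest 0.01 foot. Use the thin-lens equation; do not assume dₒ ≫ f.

20.93 ft

dₒ: 57.2 m = 57200 mm.
Similar triangles through the lens centre give W/dₒ = w/dᵢ; with 1/f = 1/dₒ + 1/dᵢ this gives W = w·(dₒ − f)/f.
W = 43.8 mm × (57200 − 390) / 390 = 43.8 × 145.6667 ≈ 6380.200 mm = 6380.200/304.8 ft = 20.9324 ft.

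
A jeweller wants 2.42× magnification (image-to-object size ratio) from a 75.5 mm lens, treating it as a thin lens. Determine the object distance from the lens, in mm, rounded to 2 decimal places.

106.70 mm

With m = dᵢ/dₒ and 1/f = 1/dₒ + 1/dᵢ, substituting dᵢ = m·dₒ gives 1/f = (1 + 1/m)/dₒ, hence dₒ = f·(1 + 1/m).
dₒ = 75.5 × (1 + 1/2.42) = 75.5 × 1.41322 ≈ 106.698 mm.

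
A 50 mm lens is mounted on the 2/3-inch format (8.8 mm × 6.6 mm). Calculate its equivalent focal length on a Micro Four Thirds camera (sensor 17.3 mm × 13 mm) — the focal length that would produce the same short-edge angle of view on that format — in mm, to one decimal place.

Equal angle of view means equal height/f ratio, so f₂ = f₁ · (height₂/height₁) = 50 × 13/6.6.
f₂ = 50 × 1.96970 ≈ 98.485 mm.

98.5 mm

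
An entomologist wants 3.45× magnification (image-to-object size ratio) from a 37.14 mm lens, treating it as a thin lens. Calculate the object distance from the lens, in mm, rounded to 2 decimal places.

With m = dᵢ/dₒ and 1/f = 1/dₒ + 1/dᵢ, substituting dᵢ = m·dₒ gives 1/f = (1 + 1/m)/dₒ, hence dₒ = f·(1 + 1/m).
dₒ = 37.14 × (1 + 1/3.45) = 37.14 × 1.28986 ≈ 47.905 mm.

47.91 mm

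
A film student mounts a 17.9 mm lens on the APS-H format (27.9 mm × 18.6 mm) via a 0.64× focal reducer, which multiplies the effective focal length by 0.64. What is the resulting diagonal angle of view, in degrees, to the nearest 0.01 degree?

111.31°

Effective focal length f = 17.9 × 0.64 = 11.456 mm.
Sensor diagonal = √(27.9² + 18.6²) = √1124.3700 ≈ 33.5316 mm.
α = 2·arctan(33.532 / (2 × 11.456)) = 2·arctan(1.46350) ≈ 111.3108°.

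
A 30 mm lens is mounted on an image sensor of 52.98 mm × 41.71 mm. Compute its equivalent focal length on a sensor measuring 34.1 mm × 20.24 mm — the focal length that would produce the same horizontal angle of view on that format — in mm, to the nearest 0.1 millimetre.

Equal angle of view means equal width/f ratio, so f₂ = f₁ · (width₂/width₁) = 30 × 34.1/52.98.
f₂ = 30 × 0.64364 ≈ 19.309 mm.

19.3 mm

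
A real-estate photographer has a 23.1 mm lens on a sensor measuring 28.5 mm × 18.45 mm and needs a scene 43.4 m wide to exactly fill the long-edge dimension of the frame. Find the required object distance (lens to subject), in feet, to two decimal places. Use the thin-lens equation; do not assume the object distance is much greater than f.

W: 43.4 m = 43400 mm.
Magnification m = w/W = dᵢ/dₒ; combined with 1/f = 1/dₒ + 1/dᵢ this gives dₒ = f·(1 + W/w).
dₒ = 23.1 mm × (1 + 43400/28.5) = 23.1 × 1523.8070 ≈ 35199.942 mm = 35199.942/304.8 ft = 115.485 ft.

115.49 ft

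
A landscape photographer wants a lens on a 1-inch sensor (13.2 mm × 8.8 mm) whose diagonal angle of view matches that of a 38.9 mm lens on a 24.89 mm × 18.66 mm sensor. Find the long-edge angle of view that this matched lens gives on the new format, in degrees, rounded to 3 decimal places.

Sensor diagonal = √(24.89² + 18.66²) = √967.7077 ≈ 31.1080 mm.
Sensor diagonal = √(13.2² + 8.8²) = √251.6800 ≈ 15.8644 mm.
Equal diagonal AOV ⇒ f₂ = f₁ · 15.8644/31.1080 = 38.9 × 0.50998 ≈ 19.8382 mm.
Long-edge AOV on the new format = 2·arctan(13.2 / (2 × 19.8382)) = 2·arctan(0.33269) ≈ 36.8037°.

36.804°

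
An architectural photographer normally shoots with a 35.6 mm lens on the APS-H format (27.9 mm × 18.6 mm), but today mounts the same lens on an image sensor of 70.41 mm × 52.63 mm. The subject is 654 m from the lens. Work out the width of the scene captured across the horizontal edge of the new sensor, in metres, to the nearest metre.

1293 m

The focal length stays 35.6 mm; the relevant sensor dimension is now w = 70.41 mm. Object distance dₒ = 654 m = 654000 mm.
Thin-lens field width W = w·(dₒ − f)/f = 70.41 × (654000 − 35.6)/35.6 ≈ 1293416.669 mm = 1293.42 m.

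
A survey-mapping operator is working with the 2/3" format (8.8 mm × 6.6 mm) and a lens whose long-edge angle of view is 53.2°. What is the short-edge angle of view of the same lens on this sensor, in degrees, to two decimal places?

From the long-edge AOV: f = 8.8 / (2·tan(26.6°)) = 8.8 / 1.00153 ≈ 8.7866 mm.
Short-edge AOV = 2·arctan(6.6 / (2 × 8.7866)) = 2·arctan(0.37557) ≈ 41.1695°.

41.17°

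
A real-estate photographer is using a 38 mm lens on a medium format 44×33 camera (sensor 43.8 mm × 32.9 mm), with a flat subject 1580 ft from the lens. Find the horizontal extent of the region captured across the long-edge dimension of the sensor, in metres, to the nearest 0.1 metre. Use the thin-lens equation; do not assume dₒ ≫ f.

555.0 m

dₒ: 1580 ft × 304.8 mm/ft = 481583.98 mm.
Similar triangles through the lens centre give W/dₒ = w/dᵢ; with 1/f = 1/dₒ + 1/dᵢ this gives W = w·(dₒ − f)/f.
W = 43.8 mm × (481584 − 38) / 38 = 43.8 × 12672.2628 ≈ 555045.109 mm = 555.045 m.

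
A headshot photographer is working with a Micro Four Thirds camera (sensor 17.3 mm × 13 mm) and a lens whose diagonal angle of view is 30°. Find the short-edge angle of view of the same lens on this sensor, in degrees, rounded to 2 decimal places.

Sensor diagonal = √(17.3² + 13²) = √468.2900 ≈ 21.6400 mm.
From the diagonal AOV: f = 21.6400 / (2·tan(15°)) = 21.6400 / 0.53590 ≈ 40.3808 mm.
Short-edge AOV = 2·arctan(13 / (2 × 40.3808)) = 2·arctan(0.16097) ≈ 18.2886°.

18.29°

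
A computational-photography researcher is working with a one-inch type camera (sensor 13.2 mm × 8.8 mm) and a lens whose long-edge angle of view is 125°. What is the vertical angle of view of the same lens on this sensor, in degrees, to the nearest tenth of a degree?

104.0°

From the long-edge AOV: f = 13.2 / (2·tan(62.5°)) = 13.2 / 3.84196 ≈ 3.4357 mm.
Vertical AOV = 2·arctan(8.8 / (2 × 3.4357)) = 2·arctan(1.28065) ≈ 104.0310°.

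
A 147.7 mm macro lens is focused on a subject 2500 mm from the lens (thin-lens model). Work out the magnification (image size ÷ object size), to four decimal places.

0.0628×

Thin lens: 1/f = 1/dₒ + 1/dᵢ → 1/dᵢ = 1/147.7 − 1/2500 = 0.0063705 mm⁻¹, so dᵢ ≈ 156.9740 mm.
Magnification m = dᵢ/dₒ = 156.9740/2500 ≈ 0.06279.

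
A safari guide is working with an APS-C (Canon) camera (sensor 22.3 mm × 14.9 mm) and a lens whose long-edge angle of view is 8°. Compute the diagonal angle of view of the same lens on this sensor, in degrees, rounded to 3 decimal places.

From the long-edge AOV: f = 22.3 / (2·tan(4°)) = 22.3 / 0.13985 ≈ 159.4524 mm.
Sensor diagonal = √(22.3² + 14.9²) = √719.3000 ≈ 26.8198 mm.
Diagonal AOV = 2·arctan(26.8198 / (2 × 159.4524)) = 2·arctan(0.08410) ≈ 9.6145°.

9.614°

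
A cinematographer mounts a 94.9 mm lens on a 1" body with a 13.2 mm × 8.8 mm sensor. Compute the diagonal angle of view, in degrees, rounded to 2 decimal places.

9.56°

Sensor diagonal = √(13.2² + 8.8²) = √251.6800 ≈ 15.8644 mm.
Angle of view α = 2·arctan(d/2f) with d = 15.8644 mm and f = 94.9 mm.
d/2f = 0.08358; arctan(0.08358) ≈ 4.7780°, so α ≈ 9.5559°.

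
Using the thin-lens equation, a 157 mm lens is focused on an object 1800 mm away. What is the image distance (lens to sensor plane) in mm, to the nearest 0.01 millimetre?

1/dᵢ = 1/f − 1/dₒ = 1/157 − 1/1800 = 0.0058139 mm⁻¹.
dᵢ = 1/0.0058139 ≈ 172.0024 mm.

172.00 mm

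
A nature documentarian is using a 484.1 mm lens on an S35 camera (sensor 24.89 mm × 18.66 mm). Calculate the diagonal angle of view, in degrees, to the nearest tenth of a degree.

Sensor diagonal = √(24.89² + 18.66²) = √967.7077 ≈ 31.1080 mm.
Angle of view α = 2·arctan(d/2f) with d = 31.1080 mm and f = 484.1 mm.
d/2f = 0.03213; arctan(0.03213) ≈ 1.8403°, so α ≈ 3.6805°.

3.7°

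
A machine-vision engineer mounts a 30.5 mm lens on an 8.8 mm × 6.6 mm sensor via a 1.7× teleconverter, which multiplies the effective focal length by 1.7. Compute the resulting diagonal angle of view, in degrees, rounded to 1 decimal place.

Effective focal length f = 30.5 × 1.7 = 51.85 mm.
Sensor diagonal = √(8.8² + 6.6²) = √121.0000 ≈ 11.0000 mm.
α = 2·arctan(11.000 / (2 × 51.85)) = 2·arctan(0.10608) ≈ 12.1100°.

12.1°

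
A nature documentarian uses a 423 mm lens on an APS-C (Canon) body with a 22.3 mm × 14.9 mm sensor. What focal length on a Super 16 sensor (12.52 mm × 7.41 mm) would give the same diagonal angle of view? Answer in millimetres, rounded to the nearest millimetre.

229 mm

Sensor diagonal = √(22.3² + 14.9²) = √719.3000 ≈ 26.8198 mm.
Sensor diagonal = √(12.52² + 7.41²) = √211.6585 ≈ 14.5485 mm.
Equal angle of view means equal diagonal/f ratio, so f₂ = f₁ · (diagonal₂/diagonal₁) = 423 × 14.5485/26.8198.
f₂ = 423 × 0.54245 ≈ 229.458 mm.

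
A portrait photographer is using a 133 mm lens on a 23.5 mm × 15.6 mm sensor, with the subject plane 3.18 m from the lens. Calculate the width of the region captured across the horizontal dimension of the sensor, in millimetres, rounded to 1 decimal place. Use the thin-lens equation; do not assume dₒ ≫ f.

538.4 mm

dₒ: 3.18 m = 3180 mm.
Similar triangles through the lens centre give W/dₒ = w/dᵢ; with 1/f = 1/dₒ + 1/dᵢ this gives W = w·(dₒ − f)/f.
W = 23.5 mm × (3180 − 133) / 133 = 23.5 × 22.9098 ≈ 538.380 mm.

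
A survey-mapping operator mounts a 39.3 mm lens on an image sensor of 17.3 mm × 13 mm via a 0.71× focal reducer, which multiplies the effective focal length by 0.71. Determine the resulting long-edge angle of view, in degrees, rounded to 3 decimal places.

34.447°

Effective focal length f = 39.3 × 0.71 = 27.903 mm.
α = 2·arctan(17.3 / (2 × 27.903)) = 2·arctan(0.31000) ≈ 34.4471°.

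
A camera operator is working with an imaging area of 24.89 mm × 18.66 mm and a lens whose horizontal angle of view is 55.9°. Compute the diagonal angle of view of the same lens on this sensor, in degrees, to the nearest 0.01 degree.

67.10°

From the horizontal AOV: f = 24.89 / (2·tan(27.95°)) = 24.89 / 1.06118 ≈ 23.4550 mm.
Sensor diagonal = √(24.89² + 18.66²) = √967.7077 ≈ 31.1080 mm.
Diagonal AOV = 2·arctan(31.1080 / (2 × 23.4550)) = 2·arctan(0.66314) ≈ 67.1001°.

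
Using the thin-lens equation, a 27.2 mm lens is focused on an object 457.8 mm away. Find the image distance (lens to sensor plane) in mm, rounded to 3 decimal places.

28.918 mm

1/dᵢ = 1/f − 1/dₒ = 1/27.2 − 1/457.8 = 0.0345803 mm⁻¹.
dᵢ = 1/0.0345803 ≈ 28.9182 mm.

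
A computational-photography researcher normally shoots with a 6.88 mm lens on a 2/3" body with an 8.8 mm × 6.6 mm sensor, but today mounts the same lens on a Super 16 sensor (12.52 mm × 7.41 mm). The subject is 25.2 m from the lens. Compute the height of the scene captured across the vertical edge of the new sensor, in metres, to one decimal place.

27.1 m

The focal length stays 6.88 mm; the relevant sensor dimension is now h = 7.41 mm. Object distance dₒ = 25.2 m = 25200 mm.
Thin-lens field height W = h·(dₒ − f)/f = 7.41 × (25200 − 6.88)/6.88 ≈ 27133.869 mm = 27.1339 m.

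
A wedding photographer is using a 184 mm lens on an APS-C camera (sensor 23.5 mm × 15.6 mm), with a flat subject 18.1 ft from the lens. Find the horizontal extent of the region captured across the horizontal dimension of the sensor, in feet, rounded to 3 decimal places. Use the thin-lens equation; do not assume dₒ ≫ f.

2.235 ft

dₒ: 18.1 ft × 304.8 mm/ft = 5516.88 mm.
Similar triangles through the lens centre give W/dₒ = w/dᵢ; with 1/f = 1/dₒ + 1/dᵢ this gives W = w·(dₒ − f)/f.
W = 23.5 mm × (5516.88 − 184) / 184 = 23.5 × 28.9830 ≈ 681.101 mm = 681.101/304.8 ft = 2.23459 ft.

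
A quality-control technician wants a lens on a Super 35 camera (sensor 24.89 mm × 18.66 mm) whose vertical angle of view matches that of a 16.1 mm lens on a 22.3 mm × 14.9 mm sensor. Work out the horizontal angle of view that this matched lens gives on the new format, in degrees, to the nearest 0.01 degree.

Equal vertical AOV ⇒ f₂ = f₁ · 18.66/14.9 = 16.1 × 1.25235 ≈ 20.1628 mm.
Horizontal AOV on the new format = 2·arctan(24.89 / (2 × 20.1628)) = 2·arctan(0.61723) ≈ 63.3679°.

63.37°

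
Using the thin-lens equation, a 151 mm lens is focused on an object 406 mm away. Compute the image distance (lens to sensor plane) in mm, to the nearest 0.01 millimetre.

240.42 mm

1/dᵢ = 1/f − 1/dₒ = 1/151 − 1/406 = 0.0041595 mm⁻¹.
dᵢ = 1/0.0041595 ≈ 240.4157 mm.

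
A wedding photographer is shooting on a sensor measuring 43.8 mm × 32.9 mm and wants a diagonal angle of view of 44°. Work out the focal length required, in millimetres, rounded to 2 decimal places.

67.79 mm

Sensor diagonal = √(43.8² + 32.9²) = √3000.8500 ≈ 54.7800 mm.
From α = 2·arctan(d/2f) we get f = d / (2·tan(α/2)).
With d = 54.7800 mm and α/2 = 22°, tan(α/2) ≈ 0.40403, so f ≈ 54.7800 / 0.80805 ≈ 67.7926 mm.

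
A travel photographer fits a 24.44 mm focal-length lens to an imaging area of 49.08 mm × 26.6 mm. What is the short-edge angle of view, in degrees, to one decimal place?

57.1°

Angle of view α = 2·arctan(h/2f) with h = 26.6 mm and f = 24.44 mm.
h/2f = 0.54419; arctan(0.54419) ≈ 28.5546°, so α ≈ 57.1092°.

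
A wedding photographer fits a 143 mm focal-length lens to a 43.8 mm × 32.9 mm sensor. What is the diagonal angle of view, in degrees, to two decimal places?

Sensor diagonal = √(43.8² + 32.9²) = √3000.8500 ≈ 54.7800 mm.
Angle of view α = 2·arctan(d/2f) with d = 54.7800 mm and f = 143 mm.
d/2f = 0.19154; arctan(0.19154) ≈ 10.8430°, so α ≈ 21.6860°.

21.69°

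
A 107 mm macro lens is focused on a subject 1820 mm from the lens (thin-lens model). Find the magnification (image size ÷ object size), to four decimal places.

0.0625×

Thin lens: 1/f = 1/dₒ + 1/dᵢ → 1/dᵢ = 1/107 − 1/1820 = 0.0087963 mm⁻¹, so dᵢ ≈ 113.6836 mm.
Magnification m = dᵢ/dₒ = 113.6836/1820 ≈ 0.06246.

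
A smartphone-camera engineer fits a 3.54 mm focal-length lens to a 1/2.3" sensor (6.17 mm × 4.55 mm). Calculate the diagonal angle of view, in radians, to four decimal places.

1.6503 rad

Sensor diagonal = √(6.17² + 4.55²) = √58.7714 ≈ 7.6663 mm.
Angle of view α = 2·arctan(d/2f) with d = 7.6663 mm and f = 3.54 mm.
d/2f = 1.08280; arctan(1.08280) ≈ 0.8251 rad, so α ≈ 1.6503 rad.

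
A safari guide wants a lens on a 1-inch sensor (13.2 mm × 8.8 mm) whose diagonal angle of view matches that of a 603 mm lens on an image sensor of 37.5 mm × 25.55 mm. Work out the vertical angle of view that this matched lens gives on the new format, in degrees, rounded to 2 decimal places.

Sensor diagonal = √(37.5² + 25.55²) = √2059.0525 ≈ 45.3768 mm.
Sensor diagonal = √(13.2² + 8.8²) = √251.6800 ≈ 15.8644 mm.
Equal diagonal AOV ⇒ f₂ = f₁ · 15.8644/45.3768 = 603 × 0.34962 ≈ 210.8181 mm.
Vertical AOV on the new format = 2·arctan(8.8 / (2 × 210.8181)) = 2·arctan(0.02087) ≈ 2.3913°.

2.39°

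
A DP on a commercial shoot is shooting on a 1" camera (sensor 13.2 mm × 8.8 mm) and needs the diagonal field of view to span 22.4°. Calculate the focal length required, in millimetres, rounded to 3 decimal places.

Sensor diagonal = √(13.2² + 8.8²) = √251.6800 ≈ 15.8644 mm.
From α = 2·arctan(d/2f) we get f = d / (2·tan(α/2)).
With d = 15.8644 mm and α/2 = 11.2°, tan(α/2) ≈ 0.19801, so f ≈ 15.8644 / 0.39601 ≈ 40.0606 mm.

40.061 mm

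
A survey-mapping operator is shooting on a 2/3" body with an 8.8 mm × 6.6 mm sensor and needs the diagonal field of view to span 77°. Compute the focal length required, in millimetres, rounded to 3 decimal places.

Sensor diagonal = √(8.8² + 6.6²) = √121.0000 ≈ 11.0000 mm.
From α = 2·arctan(d/2f) we get f = d / (2·tan(α/2)).
With d = 11.0000 mm and α/2 = 38.5°, tan(α/2) ≈ 0.79544, so f ≈ 11.0000 / 1.59087 ≈ 6.9144 mm.

6.914 mm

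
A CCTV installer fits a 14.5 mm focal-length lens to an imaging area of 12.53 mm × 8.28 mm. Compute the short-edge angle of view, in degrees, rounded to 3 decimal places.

31.870°

Angle of view α = 2·arctan(h/2f) with h = 8.28 mm and f = 14.5 mm.
h/2f = 0.28552; arctan(0.28552) ≈ 15.9350°, so α ≈ 31.8699°.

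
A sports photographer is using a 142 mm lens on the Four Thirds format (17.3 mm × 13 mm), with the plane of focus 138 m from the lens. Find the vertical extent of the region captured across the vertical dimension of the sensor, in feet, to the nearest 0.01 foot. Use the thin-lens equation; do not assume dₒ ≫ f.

dₒ: 138 m = 138000 mm.
Similar triangles through the lens centre give W/dₒ = h/dᵢ; with 1/f = 1/dₒ + 1/dᵢ this gives W = h·(dₒ − f)/f.
W = 13 mm × (138000 − 142) / 142 = 13 × 970.8310 ≈ 12620.803 mm = 12620.803/304.8 ft = 41.4068 ft.

41.41 ft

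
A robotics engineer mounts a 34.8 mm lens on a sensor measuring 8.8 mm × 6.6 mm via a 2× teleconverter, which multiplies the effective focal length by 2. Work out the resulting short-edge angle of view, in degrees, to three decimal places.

5.429°

Effective focal length f = 34.8 × 2 = 69.6 mm.
α = 2·arctan(6.6 / (2 × 69.6)) = 2·arctan(0.04741) ≈ 5.4292°.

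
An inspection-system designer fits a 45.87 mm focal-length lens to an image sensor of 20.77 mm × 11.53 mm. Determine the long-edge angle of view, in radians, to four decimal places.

0.4453 rad

Angle of view α = 2·arctan(w/2f) with w = 20.77 mm and f = 45.87 mm.
w/2f = 0.22640; arctan(0.22640) ≈ 0.2226 rad, so α ≈ 0.4453 rad.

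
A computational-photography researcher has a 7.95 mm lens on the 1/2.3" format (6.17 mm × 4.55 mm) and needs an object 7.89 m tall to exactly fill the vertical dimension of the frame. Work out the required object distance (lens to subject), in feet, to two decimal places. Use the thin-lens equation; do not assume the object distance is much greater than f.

W: 7.89 m = 7890 mm.
Magnification m = h/W = dᵢ/dₒ; combined with 1/f = 1/dₒ + 1/dᵢ this gives dₒ = f·(1 + W/h).
dₒ = 7.95 mm × (1 + 7890/4.55) = 7.95 × 1735.0659 ≈ 13793.774 mm = 13793.774/304.8 ft = 45.2552 ft.

45.26 ft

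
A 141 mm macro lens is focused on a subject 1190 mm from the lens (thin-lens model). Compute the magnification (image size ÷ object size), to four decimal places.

Thin lens: 1/f = 1/dₒ + 1/dᵢ → 1/dᵢ = 1/141 − 1/1190 = 0.0062519 mm⁻¹, so dᵢ ≈ 159.9523 mm.
Magnification m = dᵢ/dₒ = 159.9523/1190 ≈ 0.13441.

0.1344×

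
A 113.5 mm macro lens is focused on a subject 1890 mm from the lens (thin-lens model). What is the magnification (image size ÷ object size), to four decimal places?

0.0639×

Thin lens: 1/f = 1/dₒ + 1/dᵢ → 1/dᵢ = 1/113.5 − 1/1890 = 0.0082815 mm⁻¹, so dᵢ ≈ 120.7515 mm.
Magnification m = dᵢ/dₒ = 120.7515/1890 ≈ 0.06389.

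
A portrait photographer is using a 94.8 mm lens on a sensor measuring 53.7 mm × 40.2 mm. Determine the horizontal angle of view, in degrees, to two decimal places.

Angle of view α = 2·arctan(w/2f) with w = 53.7 mm and f = 94.8 mm.
w/2f = 0.28323; arctan(0.28323) ≈ 15.8136°, so α ≈ 31.6272°.

31.63°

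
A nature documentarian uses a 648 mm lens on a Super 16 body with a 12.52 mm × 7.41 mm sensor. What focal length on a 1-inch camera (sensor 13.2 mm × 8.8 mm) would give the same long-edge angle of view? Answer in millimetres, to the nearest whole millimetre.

Equal angle of view means equal width/f ratio, so f₂ = f₁ · (width₂/width₁) = 648 × 13.2/12.52.
f₂ = 648 × 1.05431 ≈ 683.195 mm.

683 mm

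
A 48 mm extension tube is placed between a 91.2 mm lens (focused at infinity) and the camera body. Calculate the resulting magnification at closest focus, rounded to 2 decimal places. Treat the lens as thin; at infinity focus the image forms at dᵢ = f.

0.53×

The tube moves the image plane from f to f + e, so dᵢ = 91.2 + 48 = 139.2 mm. Focus is achieved when 1/f = 1/dₒ + 1/dᵢ, giving dₒ = 1/(1/f − 1/(f+e)).
Magnification m = dᵢ/dₒ = (f+e)·(1/f − 1/(f+e)) = e/f = 48/91.2 ≈ 0.5263.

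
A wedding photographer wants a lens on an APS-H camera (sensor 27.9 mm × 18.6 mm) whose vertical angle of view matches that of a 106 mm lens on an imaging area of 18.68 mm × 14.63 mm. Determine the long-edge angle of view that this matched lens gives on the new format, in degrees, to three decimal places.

Equal vertical AOV ⇒ f₂ = f₁ · 18.6/14.63 = 106 × 1.27136 ≈ 134.7642 mm.
Long-edge AOV on the new format = 2·arctan(27.9 / (2 × 134.7642)) = 2·arctan(0.10351) ≈ 11.8198°.

11.820°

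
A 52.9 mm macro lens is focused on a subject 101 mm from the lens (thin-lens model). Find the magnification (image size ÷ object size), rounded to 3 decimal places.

1.100×

Thin lens: 1/f = 1/dₒ + 1/dᵢ → 1/dᵢ = 1/52.9 − 1/101 = 0.0090026 mm⁻¹, so dᵢ ≈ 111.0790 mm.
Magnification m = dᵢ/dₒ = 111.0790/101 ≈ 1.09979.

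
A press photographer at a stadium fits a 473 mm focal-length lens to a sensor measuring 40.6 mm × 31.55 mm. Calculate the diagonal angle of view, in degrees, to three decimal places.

6.222°

Sensor diagonal = √(40.6² + 31.55²) = √2643.7625 ≈ 51.4175 mm.
Angle of view α = 2·arctan(d/2f) with d = 51.4175 mm and f = 473 mm.
d/2f = 0.05435; arctan(0.05435) ≈ 3.1111°, so α ≈ 6.2222°.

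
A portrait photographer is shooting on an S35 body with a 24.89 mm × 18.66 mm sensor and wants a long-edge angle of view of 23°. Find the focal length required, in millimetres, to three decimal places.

From α = 2·arctan(w/2f) we get f = w / (2·tan(α/2)).
With w = 24.89 mm and α/2 = 11.5°, tan(α/2) ≈ 0.20345, so f ≈ 24.89 / 0.40690 ≈ 61.1691 mm.

61.169 mm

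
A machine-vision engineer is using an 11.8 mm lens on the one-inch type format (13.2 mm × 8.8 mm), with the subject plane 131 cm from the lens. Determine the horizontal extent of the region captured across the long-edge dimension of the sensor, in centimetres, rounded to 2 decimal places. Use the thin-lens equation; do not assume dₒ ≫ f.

145.22 cm

dₒ: 131 cm = 1310 mm.
Similar triangles through the lens centre give W/dₒ = w/dᵢ; with 1/f = 1/dₒ + 1/dᵢ this gives W = w·(dₒ − f)/f.
W = 13.2 mm × (1310 − 11.8) / 11.8 = 13.2 × 110.0169 ≈ 1452.224 mm = 145.222 cm.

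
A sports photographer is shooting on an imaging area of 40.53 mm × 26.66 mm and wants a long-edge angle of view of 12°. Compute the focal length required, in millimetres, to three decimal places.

From α = 2·arctan(w/2f) we get f = w / (2·tan(α/2)).
With w = 40.53 mm and α/2 = 6°, tan(α/2) ≈ 0.10510, so f ≈ 40.53 / 0.21021 ≈ 192.8086 mm.

192.809 mm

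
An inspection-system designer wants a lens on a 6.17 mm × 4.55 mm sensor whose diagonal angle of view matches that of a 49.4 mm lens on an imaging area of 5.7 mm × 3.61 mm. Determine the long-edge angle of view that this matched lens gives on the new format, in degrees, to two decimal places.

Sensor diagonal = √(5.7² + 3.61²) = √45.5221 ≈ 6.7470 mm.
Sensor diagonal = √(6.17² + 4.55²) = √58.7714 ≈ 7.6663 mm.
Equal diagonal AOV ⇒ f₂ = f₁ · 7.6663/6.7470 = 49.4 × 1.13624 ≈ 56.1305 mm.
Long-edge AOV on the new format = 2·arctan(6.17 / (2 × 56.1305)) = 2·arctan(0.05496) ≈ 6.2918°.

6.29°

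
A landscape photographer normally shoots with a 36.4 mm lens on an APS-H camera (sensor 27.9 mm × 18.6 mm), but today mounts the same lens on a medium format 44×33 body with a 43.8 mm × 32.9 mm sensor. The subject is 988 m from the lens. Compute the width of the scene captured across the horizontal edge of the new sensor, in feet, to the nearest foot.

The focal length stays 36.4 mm; the relevant sensor dimension is now w = 43.8 mm. Object distance dₒ = 988 m = 988000 mm.
Thin-lens field width W = w·(dₒ − f)/f = 43.8 × (988000 − 36.4)/36.4 ≈ 1188813.343 mm = 1188813.343/304.8 ft = 3900.31 ft.

3900 ft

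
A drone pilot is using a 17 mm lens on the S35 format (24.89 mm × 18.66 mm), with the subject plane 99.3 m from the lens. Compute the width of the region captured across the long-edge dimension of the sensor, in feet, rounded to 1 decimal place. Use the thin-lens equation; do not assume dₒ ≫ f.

476.9 ft

dₒ: 99.3 m = 99300 mm.
Similar triangles through the lens centre give W/dₒ = w/dᵢ; with 1/f = 1/dₒ + 1/dᵢ this gives W = w·(dₒ − f)/f.
W = 24.89 mm × (99300 − 17) / 17 = 24.89 × 5840.1765 ≈ 145361.992 mm = 145361.992/304.8 ft = 476.909 ft.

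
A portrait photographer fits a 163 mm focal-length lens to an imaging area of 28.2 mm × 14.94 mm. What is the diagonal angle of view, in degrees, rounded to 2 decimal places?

11.18°

Sensor diagonal = √(28.2² + 14.94²) = √1018.4436 ≈ 31.9131 mm.
Angle of view α = 2·arctan(d/2f) with d = 31.9131 mm and f = 163 mm.
d/2f = 0.09789; arctan(0.09789) ≈ 5.5910°, so α ≈ 11.1821°.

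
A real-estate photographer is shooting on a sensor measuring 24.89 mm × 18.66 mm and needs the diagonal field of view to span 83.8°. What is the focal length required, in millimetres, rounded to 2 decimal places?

Sensor diagonal = √(24.89² + 18.66²) = √967.7077 ≈ 31.1080 mm.
From α = 2·arctan(d/2f) we get f = d / (2·tan(α/2)).
With d = 31.1080 mm and α/2 = 41.9°, tan(α/2) ≈ 0.89725, so f ≈ 31.1080 / 1.79450 ≈ 17.3352 mm.

17.34 mm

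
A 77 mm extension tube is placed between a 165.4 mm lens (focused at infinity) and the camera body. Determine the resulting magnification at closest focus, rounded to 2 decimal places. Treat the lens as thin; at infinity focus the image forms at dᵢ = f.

The tube moves the image plane from f to f + e, so dᵢ = 165.4 + 77 = 242.4 mm. Focus is achieved when 1/f = 1/dₒ + 1/dᵢ, giving dₒ = 1/(1/f − 1/(f+e)).
Magnification m = dᵢ/dₒ = (f+e)·(1/f − 1/(f+e)) = e/f = 77/165.4 ≈ 0.4655.

0.47×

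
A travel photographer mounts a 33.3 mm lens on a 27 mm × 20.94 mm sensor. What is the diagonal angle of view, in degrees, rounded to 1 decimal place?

Sensor diagonal = √(27² + 20.94²) = √1167.4836 ≈ 34.1685 mm.
Angle of view α = 2·arctan(d/2f) with d = 34.1685 mm and f = 33.3 mm.
d/2f = 0.51304; arctan(0.51304) ≈ 27.1596°, so α ≈ 54.3193°.

54.3°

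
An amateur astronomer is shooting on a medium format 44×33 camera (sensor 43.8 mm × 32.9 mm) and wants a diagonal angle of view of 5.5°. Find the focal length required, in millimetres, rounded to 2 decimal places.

Sensor diagonal = √(43.8² + 32.9²) = √3000.8500 ≈ 54.7800 mm.
From α = 2·arctan(d/2f) we get f = d / (2·tan(α/2)).
With d = 54.7800 mm and α/2 = 2.75°, tan(α/2) ≈ 0.04803, so f ≈ 54.7800 / 0.09607 ≈ 570.2278 mm.

570.23 mm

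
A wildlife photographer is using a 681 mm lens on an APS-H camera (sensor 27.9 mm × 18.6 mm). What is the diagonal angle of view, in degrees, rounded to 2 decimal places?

Sensor diagonal = √(27.9² + 18.6²) = √1124.3700 ≈ 33.5316 mm.
Angle of view α = 2·arctan(d/2f) with d = 33.5316 mm and f = 681 mm.
d/2f = 0.02462; arctan(0.02462) ≈ 1.4103°, so α ≈ 2.8206°.

2.82°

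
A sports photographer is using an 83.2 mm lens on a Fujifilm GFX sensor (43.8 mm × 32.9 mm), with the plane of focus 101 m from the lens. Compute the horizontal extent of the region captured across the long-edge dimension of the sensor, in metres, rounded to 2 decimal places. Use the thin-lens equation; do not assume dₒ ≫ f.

dₒ: 101 m = 101000 mm.
Similar triangles through the lens centre give W/dₒ = w/dᵢ; with 1/f = 1/dₒ + 1/dᵢ this gives W = w·(dₒ − f)/f.
W = 43.8 mm × (101000 − 83.2) / 83.2 = 43.8 × 1212.9423 ≈ 53126.873 mm = 53.1269 m.

53.13 m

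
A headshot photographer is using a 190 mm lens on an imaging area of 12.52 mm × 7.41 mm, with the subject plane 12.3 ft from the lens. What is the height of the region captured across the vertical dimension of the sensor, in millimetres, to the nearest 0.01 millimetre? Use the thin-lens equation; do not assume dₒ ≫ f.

138.80 mm

dₒ: 12.3 ft × 304.8 mm/ft = 3749.04 mm.
Similar triangles through the lens centre give W/dₒ = h/dᵢ; with 1/f = 1/dₒ + 1/dᵢ this gives W = h·(dₒ − f)/f.
W = 7.41 mm × (3749.04 − 190) / 190 = 7.41 × 18.7318 ≈ 138.803 mm.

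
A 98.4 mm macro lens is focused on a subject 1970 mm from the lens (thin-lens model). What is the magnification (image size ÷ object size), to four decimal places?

0.0526×

Thin lens: 1/f = 1/dₒ + 1/dᵢ → 1/dᵢ = 1/98.4 − 1/1970 = 0.0096550 mm⁻¹, so dᵢ ≈ 103.5734 mm.
Magnification m = dᵢ/dₒ = 103.5734/1970 ≈ 0.05258.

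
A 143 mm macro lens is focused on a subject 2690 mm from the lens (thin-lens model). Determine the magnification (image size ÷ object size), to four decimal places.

Thin lens: 1/f = 1/dₒ + 1/dᵢ → 1/dᵢ = 1/143 − 1/2690 = 0.0066213 mm⁻¹, so dᵢ ≈ 151.0287 mm.
Magnification m = dᵢ/dₒ = 151.0287/2690 ≈ 0.05614.

0.0561×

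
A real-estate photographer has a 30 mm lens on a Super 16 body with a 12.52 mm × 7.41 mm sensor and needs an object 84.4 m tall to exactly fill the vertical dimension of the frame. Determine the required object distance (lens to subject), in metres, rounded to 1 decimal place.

W: 84.4 m = 84400 mm.
Magnification m = h/W = dᵢ/dₒ; combined with 1/f = 1/dₒ + 1/dᵢ this gives dₒ = f·(1 + W/h).
dₒ = 30 mm × (1 + 84400/7.41) = 30 × 11391.0135 ≈ 341730.405 mm = 341.73 m.

341.7 m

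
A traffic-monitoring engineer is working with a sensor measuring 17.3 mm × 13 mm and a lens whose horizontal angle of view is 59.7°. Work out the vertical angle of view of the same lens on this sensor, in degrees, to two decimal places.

From the horizontal AOV: f = 17.3 / (2·tan(29.85°)) = 17.3 / 1.14773 ≈ 15.0732 mm.
Vertical AOV = 2·arctan(13 / (2 × 15.0732)) = 2·arctan(0.43123) ≈ 46.6541°.

46.65°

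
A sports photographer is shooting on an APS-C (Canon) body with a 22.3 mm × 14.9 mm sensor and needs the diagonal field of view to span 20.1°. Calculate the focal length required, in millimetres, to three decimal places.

Sensor diagonal = √(22.3² + 14.9²) = √719.3000 ≈ 26.8198 mm.
From α = 2·arctan(d/2f) we get f = d / (2·tan(α/2)).
With d = 26.8198 mm and α/2 = 10.05°, tan(α/2) ≈ 0.17723, so f ≈ 26.8198 / 0.35445 ≈ 75.6651 mm.

75.665 mm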